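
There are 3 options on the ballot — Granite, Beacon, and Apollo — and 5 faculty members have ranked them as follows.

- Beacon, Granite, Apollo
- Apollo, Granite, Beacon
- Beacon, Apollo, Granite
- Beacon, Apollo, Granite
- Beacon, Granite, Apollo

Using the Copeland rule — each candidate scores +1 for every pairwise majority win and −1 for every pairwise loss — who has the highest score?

Pairwise results:
  Granite vs Beacon: Beacon wins 4–1.
  Granite vs Apollo: Apollo wins 3–2.
  Beacon vs Apollo: Beacon wins 4–1.
Copeland scores (wins − losses):
  Granite: 0 − 2 = -2
  Beacon: 2 − 0 = 2
  Apollo: 1 − 1 = 0
Beacon has the best Copeland score.

Beacon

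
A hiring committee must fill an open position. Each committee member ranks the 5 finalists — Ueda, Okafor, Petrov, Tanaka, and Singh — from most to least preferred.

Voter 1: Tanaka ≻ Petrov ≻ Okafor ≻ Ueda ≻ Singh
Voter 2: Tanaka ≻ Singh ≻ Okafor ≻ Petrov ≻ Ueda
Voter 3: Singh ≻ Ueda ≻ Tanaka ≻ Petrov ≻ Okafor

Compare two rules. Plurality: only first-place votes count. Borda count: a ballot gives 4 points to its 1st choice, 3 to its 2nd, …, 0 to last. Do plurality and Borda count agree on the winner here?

Yes

Plurality first-place counts: Ueda 0, Okafor 0, Petrov 0, Tanaka 2, Singh 1 → Tanaka.
Borda totals: Ueda 4, Okafor 4, Petrov 5, Tanaka 10, Singh 7 → Tanaka.
The two rules agree on Tanaka.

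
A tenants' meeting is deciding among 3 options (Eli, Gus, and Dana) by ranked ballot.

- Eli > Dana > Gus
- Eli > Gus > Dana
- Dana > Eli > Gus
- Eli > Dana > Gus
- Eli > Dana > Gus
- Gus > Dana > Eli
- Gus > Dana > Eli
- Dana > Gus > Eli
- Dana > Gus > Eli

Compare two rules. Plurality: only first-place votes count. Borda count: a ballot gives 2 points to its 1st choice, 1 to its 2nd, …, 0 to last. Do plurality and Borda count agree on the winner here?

Plurality first-place counts: Eli 4, Gus 2, Dana 3 → Eli.
Borda totals: Eli 9, Gus 7, Dana 11 → Dana.
The two rules disagree: plurality picks Eli, Borda picks Dana.

No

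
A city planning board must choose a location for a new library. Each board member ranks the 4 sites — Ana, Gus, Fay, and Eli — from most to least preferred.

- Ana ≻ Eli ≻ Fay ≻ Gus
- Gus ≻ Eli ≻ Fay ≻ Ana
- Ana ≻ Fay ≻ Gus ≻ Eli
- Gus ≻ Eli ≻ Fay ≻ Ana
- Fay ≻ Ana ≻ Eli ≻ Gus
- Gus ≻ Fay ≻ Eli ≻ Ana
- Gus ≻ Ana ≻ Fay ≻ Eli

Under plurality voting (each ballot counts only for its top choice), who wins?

Gus

First-place vote totals:
  Ana: 2
  Gus: 4
  Fay: 1
  Eli: 0
Gus has the most first-place votes.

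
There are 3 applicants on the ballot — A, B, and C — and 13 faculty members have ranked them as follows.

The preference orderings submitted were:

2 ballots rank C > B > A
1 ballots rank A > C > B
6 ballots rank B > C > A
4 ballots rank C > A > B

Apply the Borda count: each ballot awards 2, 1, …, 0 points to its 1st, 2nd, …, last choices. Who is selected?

C

Borda scores:
  A: 2·0 + 2 + 6·0 + 4·1 = 6
  B: 2·1 + 0 + 6·2 + 4·0 = 14
  C: 2·2 + 1 + 6·1 + 4·2 = 19
C has the highest total.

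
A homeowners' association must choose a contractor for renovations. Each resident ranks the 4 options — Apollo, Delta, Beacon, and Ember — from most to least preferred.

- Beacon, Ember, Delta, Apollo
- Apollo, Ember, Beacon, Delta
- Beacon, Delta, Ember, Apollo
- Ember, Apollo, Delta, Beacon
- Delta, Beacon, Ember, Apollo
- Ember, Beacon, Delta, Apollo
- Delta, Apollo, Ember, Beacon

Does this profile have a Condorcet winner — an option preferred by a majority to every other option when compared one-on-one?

Head-to-head results (7 voters total):
Apollo vs Delta: Delta wins 5–2.
Apollo vs Beacon: Beacon wins 4–3.
Apollo vs Ember: Ember wins 5–2.
Delta vs Beacon: Beacon wins 4–3.
Delta vs Ember: Ember wins 4–3.
Beacon vs Ember: Ember wins 4–3.
Ember beats each rival — Apollo (5–2), Delta (4–3), Beacon (4–3) — so Ember is the Condorcet winner.

Yes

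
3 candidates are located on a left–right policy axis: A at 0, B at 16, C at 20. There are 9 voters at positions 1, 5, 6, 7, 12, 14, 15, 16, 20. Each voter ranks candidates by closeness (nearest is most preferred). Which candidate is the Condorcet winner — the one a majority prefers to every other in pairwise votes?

B

With single-peaked preferences on a line, the Condorcet winner is the candidate closest to the median voter.
The median voter (position 12) is closest to B at 16.
Check: B vs A — voters closer to B: 5 of 9.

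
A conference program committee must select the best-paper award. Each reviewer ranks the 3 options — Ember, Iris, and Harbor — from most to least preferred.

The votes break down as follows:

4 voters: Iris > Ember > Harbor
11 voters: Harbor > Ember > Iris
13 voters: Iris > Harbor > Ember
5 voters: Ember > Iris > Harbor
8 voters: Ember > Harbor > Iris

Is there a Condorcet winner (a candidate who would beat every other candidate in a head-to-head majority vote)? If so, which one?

There is no Condorcet winner

Head-to-head results (41 voters total):
Ember vs Iris: Ember wins 24–17.
Ember vs Harbor: Harbor wins 24–17.
Iris vs Harbor: Iris wins 22–19.
No candidate beats all others: Ember beats Iris beats Harbor beats Ember, a majority cycle.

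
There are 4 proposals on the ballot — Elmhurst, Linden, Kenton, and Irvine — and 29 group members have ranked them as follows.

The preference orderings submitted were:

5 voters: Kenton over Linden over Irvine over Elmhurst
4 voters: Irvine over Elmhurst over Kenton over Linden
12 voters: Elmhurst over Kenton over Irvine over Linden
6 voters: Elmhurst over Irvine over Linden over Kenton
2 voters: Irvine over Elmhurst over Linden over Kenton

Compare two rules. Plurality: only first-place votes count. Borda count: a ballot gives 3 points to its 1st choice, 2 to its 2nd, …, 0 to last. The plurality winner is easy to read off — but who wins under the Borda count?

Elmhurst

Plurality first-place counts: Elmhurst 18, Linden 0, Kenton 5, Irvine 6 → Elmhurst.
Borda totals: Elmhurst 66, Linden 18, Kenton 43, Irvine 47 → Elmhurst.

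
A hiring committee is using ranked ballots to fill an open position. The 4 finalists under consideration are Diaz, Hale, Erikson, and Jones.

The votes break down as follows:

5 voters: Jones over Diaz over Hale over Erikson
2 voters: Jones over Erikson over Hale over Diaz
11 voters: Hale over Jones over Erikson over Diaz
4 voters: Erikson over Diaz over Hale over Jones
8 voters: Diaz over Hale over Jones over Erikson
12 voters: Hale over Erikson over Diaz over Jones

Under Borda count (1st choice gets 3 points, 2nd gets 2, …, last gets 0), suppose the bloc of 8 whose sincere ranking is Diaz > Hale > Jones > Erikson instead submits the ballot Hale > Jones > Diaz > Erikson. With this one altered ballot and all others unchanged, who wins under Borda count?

Borda totals with the altered ballot: Diaz 38, Hale 104, Erikson 51, Jones 59.
The winner is unchanged: still Hale.

Hale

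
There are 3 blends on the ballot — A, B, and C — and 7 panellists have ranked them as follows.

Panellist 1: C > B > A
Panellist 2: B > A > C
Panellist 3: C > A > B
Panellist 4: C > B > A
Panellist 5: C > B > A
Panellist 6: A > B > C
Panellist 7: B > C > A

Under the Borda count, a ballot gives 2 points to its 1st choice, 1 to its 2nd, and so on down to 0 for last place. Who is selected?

Borda scores:
  A: 0 + 1 + 1 + 0 + 0 + 2 + 0 = 4
  B: 1 + 2 + 0 + 1 + 1 + 1 + 2 = 8
  C: 2 + 0 + 2 + 2 + 2 + 0 + 1 = 9
C has the highest total.

C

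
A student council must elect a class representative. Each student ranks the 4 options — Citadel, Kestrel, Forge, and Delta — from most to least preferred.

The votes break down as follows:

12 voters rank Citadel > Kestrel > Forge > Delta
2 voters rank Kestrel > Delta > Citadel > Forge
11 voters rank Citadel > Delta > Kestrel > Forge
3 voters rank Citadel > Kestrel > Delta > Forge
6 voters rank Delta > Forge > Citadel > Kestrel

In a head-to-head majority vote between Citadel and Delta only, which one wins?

Ballots ranking Citadel above Delta: 12+11+3 = 26.
Ballots ranking Delta above Citadel: 2+6 = 8.
Citadel wins the head-to-head, 26–8.

Citadel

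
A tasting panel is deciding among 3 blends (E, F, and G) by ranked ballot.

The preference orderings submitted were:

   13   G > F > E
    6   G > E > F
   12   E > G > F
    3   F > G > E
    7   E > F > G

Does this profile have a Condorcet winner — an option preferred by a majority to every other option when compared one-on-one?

Yes

Head-to-head results (41 voters total):
E vs F: E wins 25–16.
E vs G: G wins 22–19.
F vs G: G wins 31–10.
G beats each rival — E (22–19), F (31–10) — so G is the Condorcet winner.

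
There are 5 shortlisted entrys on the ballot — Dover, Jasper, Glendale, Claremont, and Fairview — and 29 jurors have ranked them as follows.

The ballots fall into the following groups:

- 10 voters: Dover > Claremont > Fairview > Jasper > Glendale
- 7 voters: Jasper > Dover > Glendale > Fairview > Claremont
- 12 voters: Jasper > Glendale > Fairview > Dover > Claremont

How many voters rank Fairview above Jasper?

Ballots ranking Fairview above Jasper: 10.
Ballots ranking Jasper above Fairview: 7+12 = 19.
So 10 of 29 voters prefer Fairview to Jasper.

10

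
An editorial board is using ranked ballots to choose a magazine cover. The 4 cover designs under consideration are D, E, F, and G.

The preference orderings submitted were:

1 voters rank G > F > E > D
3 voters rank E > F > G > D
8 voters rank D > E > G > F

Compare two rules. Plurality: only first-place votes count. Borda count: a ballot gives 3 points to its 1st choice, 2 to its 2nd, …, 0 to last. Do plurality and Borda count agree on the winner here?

No

Plurality first-place counts: D 8, E 3, F 0, G 1 → D.
Borda totals: D 24, E 26, F 8, G 14 → E.
The two rules disagree: plurality picks D, Borda picks E.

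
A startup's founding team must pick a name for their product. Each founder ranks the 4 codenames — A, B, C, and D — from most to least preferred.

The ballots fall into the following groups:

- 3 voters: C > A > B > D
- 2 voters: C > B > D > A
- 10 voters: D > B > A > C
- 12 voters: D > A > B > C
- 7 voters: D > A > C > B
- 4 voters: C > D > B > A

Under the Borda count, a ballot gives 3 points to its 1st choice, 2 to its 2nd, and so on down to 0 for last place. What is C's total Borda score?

34

Borda scores:
  A: 3·2 + 2·0 + 10·1 + 12·2 + 7·2 + 4·0 = 54
  B: 3·1 + 2·2 + 10·2 + 12·1 + 7·0 + 4·1 = 43
  C: 3·3 + 2·3 + 10·0 + 12·0 + 7·1 + 4·3 = 34
  D: 3·0 + 2·1 + 10·3 + 12·3 + 7·3 + 4·2 = 97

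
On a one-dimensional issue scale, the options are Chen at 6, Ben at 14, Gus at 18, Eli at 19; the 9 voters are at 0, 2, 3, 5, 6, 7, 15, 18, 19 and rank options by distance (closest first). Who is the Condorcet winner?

Chen

With single-peaked preferences on a line, the Condorcet winner is the candidate closest to the median voter.
The median voter (position 6) is closest to Chen at 6.
Check: Chen vs Gus — voters closer to Chen: 6 of 9.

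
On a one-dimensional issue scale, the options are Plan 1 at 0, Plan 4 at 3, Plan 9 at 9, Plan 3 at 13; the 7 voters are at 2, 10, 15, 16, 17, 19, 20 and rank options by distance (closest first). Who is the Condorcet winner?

Plan 3

With single-peaked preferences on a line, the Condorcet winner is the candidate closest to the median voter.
The median voter (position 16) is closest to Plan 3 at 13.
Check: Plan 3 vs Plan 1 — voters closer to Plan 3: 6 of 7.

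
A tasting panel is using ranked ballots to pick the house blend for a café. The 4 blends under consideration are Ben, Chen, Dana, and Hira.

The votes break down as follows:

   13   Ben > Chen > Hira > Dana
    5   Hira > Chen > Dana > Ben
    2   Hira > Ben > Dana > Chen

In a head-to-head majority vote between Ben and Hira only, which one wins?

Ballots ranking Ben above Hira: 13.
Ballots ranking Hira above Ben: 5+2 = 7.
Ben wins the head-to-head, 13–7.

Ben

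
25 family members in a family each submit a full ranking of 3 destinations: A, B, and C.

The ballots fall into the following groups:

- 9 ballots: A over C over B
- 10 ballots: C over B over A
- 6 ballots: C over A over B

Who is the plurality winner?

C

First-place vote totals:
  A: 9
  B: 0
  C: 16
C has the most first-place votes.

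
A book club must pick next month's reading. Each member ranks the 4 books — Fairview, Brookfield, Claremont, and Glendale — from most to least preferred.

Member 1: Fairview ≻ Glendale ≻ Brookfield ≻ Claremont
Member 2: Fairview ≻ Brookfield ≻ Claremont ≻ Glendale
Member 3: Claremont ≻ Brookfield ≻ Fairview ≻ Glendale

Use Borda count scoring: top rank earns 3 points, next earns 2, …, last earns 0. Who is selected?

Fairview

Borda scores:
  Fairview: 3 + 3 + 1 = 7
  Brookfield: 1 + 2 + 2 = 5
  Claremont: 0 + 1 + 3 = 4
  Glendale: 2 + 0 + 0 = 2
Fairview has the highest total.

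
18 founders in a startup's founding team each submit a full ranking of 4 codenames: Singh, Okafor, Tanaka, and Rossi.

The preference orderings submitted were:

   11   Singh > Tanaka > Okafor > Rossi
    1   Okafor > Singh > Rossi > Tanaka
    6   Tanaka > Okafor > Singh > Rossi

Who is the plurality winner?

Singh

First-place vote totals:
  Singh: 11
  Okafor: 1
  Tanaka: 6
  Rossi: 0
Singh has the most first-place votes.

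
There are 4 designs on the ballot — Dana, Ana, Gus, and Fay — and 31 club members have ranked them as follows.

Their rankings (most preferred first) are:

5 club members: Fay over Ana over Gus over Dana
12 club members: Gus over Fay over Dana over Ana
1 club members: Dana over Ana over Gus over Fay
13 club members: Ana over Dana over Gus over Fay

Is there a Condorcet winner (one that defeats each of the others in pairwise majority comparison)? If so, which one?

None — there is no Condorcet winner

Head-to-head results (31 voters total):
Dana vs Ana: Ana wins 18–13.
Dana vs Gus: Gus wins 17–14.
Dana vs Fay: Fay wins 17–14.
Ana vs Gus: Ana wins 19–12.
Ana vs Fay: Fay wins 17–14.
Gus vs Fay: Gus wins 26–5.
No candidate beats all others: Ana beats Gus beats Fay beats Ana, a majority cycle.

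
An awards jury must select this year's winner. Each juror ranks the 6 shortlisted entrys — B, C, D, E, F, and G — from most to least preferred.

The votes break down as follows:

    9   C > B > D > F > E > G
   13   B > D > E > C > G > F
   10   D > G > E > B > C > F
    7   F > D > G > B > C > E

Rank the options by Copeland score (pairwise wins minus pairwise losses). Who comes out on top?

B

Pairwise results:
  B vs C: B wins 30–9.
  B vs D: B wins 22–17.
  B vs E: B wins 29–10.
  B vs F: B wins 32–7.
  B vs G: B wins 22–17.
  C vs D: D wins 30–9.
  C vs E: E wins 23–16.
  C vs F: C wins 32–7.
  C vs G: C wins 22–17.
  D vs E: D wins 39–0.
  D vs F: D wins 32–7.
  D vs G: D wins 39–0.
  E vs F: E wins 23–16.
  E vs G: E wins 22–17.
  F vs G: G wins 23–16.
Copeland scores (wins − losses):
  B: 5 − 0 = 5
  C: 2 − 3 = -1
  D: 4 − 1 = 3
  E: 3 − 2 = 1
  F: 0 − 5 = -5
  G: 1 − 4 = -3
B has the best Copeland score.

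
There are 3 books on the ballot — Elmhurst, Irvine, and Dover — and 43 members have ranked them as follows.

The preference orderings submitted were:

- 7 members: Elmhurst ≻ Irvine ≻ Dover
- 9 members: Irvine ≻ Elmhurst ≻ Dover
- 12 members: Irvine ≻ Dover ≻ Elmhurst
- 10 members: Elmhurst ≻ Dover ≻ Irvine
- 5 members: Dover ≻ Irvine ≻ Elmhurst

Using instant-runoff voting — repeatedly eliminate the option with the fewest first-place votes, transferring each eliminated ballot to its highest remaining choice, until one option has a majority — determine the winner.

Irvine

Round 1: Irvine 21, Elmhurst 17, Dover 5. Dover has the fewest and is eliminated.
Round 2: Irvine 26, Elmhurst 17. Irvine has a majority.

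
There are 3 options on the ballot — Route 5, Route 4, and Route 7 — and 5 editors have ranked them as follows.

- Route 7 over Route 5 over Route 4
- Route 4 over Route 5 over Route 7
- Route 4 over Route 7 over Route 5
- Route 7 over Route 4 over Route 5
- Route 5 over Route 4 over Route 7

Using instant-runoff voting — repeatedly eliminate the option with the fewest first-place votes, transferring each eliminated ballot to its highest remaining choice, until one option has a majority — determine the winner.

Route 4

Round 1: Route 4 2, Route 7 2, Route 5 1. Route 5 has the fewest and is eliminated.
Round 2: Route 4 3, Route 7 2. Route 4 has a majority.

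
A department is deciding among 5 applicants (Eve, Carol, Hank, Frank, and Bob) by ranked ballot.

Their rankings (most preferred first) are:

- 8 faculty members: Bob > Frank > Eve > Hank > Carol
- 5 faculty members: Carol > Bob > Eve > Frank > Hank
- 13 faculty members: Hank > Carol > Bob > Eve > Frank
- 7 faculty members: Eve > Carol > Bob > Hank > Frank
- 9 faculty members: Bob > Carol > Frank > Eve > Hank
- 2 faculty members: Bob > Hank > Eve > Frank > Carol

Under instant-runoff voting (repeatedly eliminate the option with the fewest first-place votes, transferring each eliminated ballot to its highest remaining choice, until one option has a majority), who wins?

Bob

Round 1: Bob 19, Hank 13, Eve 7, Carol 5, Frank 0. Frank has the fewest and is eliminated.
Round 2: Bob 19, Hank 13, Eve 7, Carol 5. Carol has the fewest and is eliminated.
Round 3: Bob 24, Hank 13, Eve 7. Bob has a majority.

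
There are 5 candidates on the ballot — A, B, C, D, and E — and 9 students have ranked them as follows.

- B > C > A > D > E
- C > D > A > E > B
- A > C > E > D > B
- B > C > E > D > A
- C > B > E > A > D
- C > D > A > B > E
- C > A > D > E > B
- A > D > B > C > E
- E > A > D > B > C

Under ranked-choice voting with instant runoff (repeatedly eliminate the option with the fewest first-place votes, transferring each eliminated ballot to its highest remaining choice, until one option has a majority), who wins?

C

Round 1: C 4, A 2, B 2, E 1, D 0. D has the fewest and is eliminated.
Round 2: C 4, A 2, B 2, E 1. E has the fewest and is eliminated.
Round 3: C 4, A 3, B 2. B has the fewest and is eliminated.
Round 4: C 6, A 3. C has a majority.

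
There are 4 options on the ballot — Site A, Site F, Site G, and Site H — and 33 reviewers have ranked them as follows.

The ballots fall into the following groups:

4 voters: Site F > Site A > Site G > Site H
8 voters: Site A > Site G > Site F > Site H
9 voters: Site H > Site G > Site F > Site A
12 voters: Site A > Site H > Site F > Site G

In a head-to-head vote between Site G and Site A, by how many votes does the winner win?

15

Ballots ranking Site G above Site A: 9.
Ballots ranking Site A above Site G: 4+8+12 = 24.
Site A wins 24–9, a margin of 15.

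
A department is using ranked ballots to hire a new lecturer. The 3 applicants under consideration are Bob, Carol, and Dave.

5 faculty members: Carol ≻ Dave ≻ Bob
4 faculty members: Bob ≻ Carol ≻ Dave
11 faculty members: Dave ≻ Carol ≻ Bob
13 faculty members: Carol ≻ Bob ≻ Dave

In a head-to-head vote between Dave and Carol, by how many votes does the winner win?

Ballots ranking Dave above Carol: 11.
Ballots ranking Carol above Dave: 5+4+13 = 22.
Carol wins 22–11, a margin of 11.

11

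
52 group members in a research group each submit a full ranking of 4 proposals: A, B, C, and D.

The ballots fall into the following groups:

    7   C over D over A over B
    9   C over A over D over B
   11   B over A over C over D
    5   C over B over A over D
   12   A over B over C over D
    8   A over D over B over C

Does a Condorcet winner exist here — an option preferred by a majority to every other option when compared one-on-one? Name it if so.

Head-to-head results (52 voters total):
A vs B: A wins 36–16.
A vs C: A wins 31–21.
A vs D: A wins 45–7.
B vs C: B wins 31–21.
B vs D: B wins 28–24.
C vs D: C wins 44–8.
A beats each rival — B (36–16), C (31–21), D (45–7) — so A is the Condorcet winner.

A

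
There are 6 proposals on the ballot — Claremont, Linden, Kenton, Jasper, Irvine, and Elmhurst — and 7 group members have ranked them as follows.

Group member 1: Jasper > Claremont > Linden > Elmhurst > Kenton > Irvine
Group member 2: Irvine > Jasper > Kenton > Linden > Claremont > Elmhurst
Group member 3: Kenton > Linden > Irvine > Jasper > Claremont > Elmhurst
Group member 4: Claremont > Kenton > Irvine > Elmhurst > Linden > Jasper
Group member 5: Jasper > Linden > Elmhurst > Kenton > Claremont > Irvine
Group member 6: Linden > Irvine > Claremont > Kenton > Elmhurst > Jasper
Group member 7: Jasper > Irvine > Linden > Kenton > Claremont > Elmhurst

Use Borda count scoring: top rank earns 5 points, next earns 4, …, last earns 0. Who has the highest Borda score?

Linden

Borda scores:
  Claremont: 4 + 1 + 1 + 5 + 1 + 3 + 1 = 16
  Linden: 3 + 2 + 4 + 1 + 4 + 5 + 3 = 22
  Kenton: 1 + 3 + 5 + 4 + 2 + 2 + 2 = 19
  Jasper: 5 + 4 + 2 + 0 + 5 + 0 + 5 = 21
  Irvine: 0 + 5 + 3 + 3 + 0 + 4 + 4 = 19
  Elmhurst: 2 + 0 + 0 + 2 + 3 + 1 + 0 = 8
Linden has the highest total.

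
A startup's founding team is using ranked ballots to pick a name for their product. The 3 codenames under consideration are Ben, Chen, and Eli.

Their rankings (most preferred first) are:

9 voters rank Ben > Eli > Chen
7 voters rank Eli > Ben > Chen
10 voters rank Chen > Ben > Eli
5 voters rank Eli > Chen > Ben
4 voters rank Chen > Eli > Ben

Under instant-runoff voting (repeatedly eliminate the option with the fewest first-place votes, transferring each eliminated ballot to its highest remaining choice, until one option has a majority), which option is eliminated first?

Round 1: Chen 14, Eli 12, Ben 9. Ben has the fewest and is eliminated.
Round 2: Eli 21, Chen 14. Eli has a majority.

Ben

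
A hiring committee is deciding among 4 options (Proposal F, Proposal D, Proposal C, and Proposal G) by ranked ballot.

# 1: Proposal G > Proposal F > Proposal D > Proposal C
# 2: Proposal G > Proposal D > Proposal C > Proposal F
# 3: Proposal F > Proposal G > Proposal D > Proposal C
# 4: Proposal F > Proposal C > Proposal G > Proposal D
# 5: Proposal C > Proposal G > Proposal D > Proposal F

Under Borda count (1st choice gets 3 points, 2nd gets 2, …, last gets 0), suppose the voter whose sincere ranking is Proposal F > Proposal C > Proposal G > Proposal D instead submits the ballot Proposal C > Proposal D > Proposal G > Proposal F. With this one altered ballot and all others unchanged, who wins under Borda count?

Borda totals with the altered ballot: Proposal F 5, Proposal D 7, Proposal C 7, Proposal G 11.
The winner is unchanged: still Proposal G.

Proposal G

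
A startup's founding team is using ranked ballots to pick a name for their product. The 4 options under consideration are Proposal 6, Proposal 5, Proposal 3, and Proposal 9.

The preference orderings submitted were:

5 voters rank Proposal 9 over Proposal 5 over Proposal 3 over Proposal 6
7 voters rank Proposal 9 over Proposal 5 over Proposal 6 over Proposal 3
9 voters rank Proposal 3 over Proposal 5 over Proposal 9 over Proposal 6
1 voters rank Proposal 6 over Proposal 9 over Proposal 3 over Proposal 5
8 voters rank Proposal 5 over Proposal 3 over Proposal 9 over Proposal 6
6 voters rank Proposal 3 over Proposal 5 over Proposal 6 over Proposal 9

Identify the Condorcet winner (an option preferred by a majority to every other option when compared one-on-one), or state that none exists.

Proposal 5

Head-to-head results (36 voters total):
Proposal 6 vs Proposal 5: Proposal 5 wins 35–1.
Proposal 6 vs Proposal 3: Proposal 3 wins 28–8.
Proposal 6 vs Proposal 9: Proposal 9 wins 29–7.
Proposal 5 vs Proposal 3: Proposal 5 wins 20–16.
Proposal 5 vs Proposal 9: Proposal 5 wins 23–13.
Proposal 3 vs Proposal 9: Proposal 3 wins 23–13.
Proposal 5 beats each rival — Proposal 6 (35–1), Proposal 3 (20–16), Proposal 9 (23–13) — so Proposal 5 is the Condorcet winner.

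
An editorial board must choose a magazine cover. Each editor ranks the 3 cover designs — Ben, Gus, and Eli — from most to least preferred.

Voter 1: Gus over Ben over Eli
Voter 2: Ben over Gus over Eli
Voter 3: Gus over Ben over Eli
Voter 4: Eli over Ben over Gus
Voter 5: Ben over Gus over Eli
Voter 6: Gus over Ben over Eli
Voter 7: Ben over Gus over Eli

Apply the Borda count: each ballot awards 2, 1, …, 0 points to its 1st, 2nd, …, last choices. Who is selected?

Ben

Borda scores:
  Ben: 1 + 2 + 1 + 1 + 2 + 1 + 2 = 10
  Gus: 2 + 1 + 2 + 0 + 1 + 2 + 1 = 9
  Eli: 0 + 0 + 0 + 2 + 0 + 0 + 0 = 2
Ben has the highest total.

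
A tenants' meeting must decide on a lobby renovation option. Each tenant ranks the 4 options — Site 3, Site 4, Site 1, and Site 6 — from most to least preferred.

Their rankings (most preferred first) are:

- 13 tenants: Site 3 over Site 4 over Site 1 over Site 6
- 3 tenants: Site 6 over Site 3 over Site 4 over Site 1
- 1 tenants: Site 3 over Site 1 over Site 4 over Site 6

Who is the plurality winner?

First-place vote totals:
  Site 3: 14
  Site 4: 0
  Site 1: 0
  Site 6: 3
Site 3 has the most first-place votes.

Site 3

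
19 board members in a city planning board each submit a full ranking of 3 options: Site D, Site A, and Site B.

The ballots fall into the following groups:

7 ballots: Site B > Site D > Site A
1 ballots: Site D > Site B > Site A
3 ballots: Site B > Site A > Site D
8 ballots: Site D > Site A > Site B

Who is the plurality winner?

First-place vote totals:
  Site D: 9
  Site A: 0
  Site B: 10
Site B has the most first-place votes.

Site B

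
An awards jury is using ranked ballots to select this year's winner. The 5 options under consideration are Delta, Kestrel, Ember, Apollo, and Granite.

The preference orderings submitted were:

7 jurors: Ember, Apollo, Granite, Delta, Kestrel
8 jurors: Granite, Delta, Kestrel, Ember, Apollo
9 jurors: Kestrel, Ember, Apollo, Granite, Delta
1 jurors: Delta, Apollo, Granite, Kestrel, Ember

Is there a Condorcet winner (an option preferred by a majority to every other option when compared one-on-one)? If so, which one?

There is no Condorcet winner

Head-to-head results (25 voters total):
Delta vs Kestrel: Delta wins 16–9.
Delta vs Ember: Ember wins 16–9.
Delta vs Apollo: Apollo wins 16–9.
Delta vs Granite: Granite wins 24–1.
Kestrel vs Ember: Kestrel wins 18–7.
Kestrel vs Apollo: Kestrel wins 17–8.
Kestrel vs Granite: Granite wins 16–9.
Ember vs Apollo: Ember wins 24–1.
Ember vs Granite: Ember wins 16–9.
Apollo vs Granite: Apollo wins 17–8.
No candidate beats all others: Delta beats Kestrel beats Ember beats Delta, a majority cycle.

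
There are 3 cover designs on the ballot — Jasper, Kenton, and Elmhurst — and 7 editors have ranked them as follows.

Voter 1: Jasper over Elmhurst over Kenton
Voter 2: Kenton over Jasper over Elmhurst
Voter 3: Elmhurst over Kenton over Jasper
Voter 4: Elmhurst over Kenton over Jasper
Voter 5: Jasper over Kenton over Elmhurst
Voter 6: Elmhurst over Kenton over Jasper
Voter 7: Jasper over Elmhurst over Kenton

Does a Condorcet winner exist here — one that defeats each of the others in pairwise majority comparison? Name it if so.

There is no Condorcet winner

Head-to-head results (7 voters total):
Jasper vs Kenton: Kenton wins 4–3.
Jasper vs Elmhurst: Jasper wins 4–3.
Kenton vs Elmhurst: Elmhurst wins 5–2.
No candidate beats all others: Jasper beats Elmhurst beats Kenton beats Jasper, a majority cycle.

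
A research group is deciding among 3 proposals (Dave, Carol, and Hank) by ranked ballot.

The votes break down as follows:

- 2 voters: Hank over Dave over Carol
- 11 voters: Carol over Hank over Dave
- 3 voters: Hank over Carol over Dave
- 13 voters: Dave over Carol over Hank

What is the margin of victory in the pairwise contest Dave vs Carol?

Ballots ranking Dave above Carol: 2+13 = 15.
Ballots ranking Carol above Dave: 11+3 = 14.
Dave wins 15–14, a margin of 1.

1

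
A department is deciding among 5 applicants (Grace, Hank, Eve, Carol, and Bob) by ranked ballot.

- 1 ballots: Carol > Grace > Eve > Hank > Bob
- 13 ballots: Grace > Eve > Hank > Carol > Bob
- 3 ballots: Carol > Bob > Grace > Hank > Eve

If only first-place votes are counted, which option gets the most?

Grace

First-place vote totals:
  Grace: 13
  Hank: 0
  Eve: 0
  Carol: 4
  Bob: 0
Grace has the most first-place votes.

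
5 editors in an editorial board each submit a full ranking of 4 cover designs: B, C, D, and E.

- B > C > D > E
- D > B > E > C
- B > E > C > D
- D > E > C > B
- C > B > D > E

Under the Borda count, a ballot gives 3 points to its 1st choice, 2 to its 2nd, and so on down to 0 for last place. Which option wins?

Borda scores:
  B: 3 + 2 + 3 + 0 + 2 = 10
  C: 2 + 0 + 1 + 1 + 3 = 7
  D: 1 + 3 + 0 + 3 + 1 = 8
  E: 0 + 1 + 2 + 2 + 0 = 5
B has the highest total.

B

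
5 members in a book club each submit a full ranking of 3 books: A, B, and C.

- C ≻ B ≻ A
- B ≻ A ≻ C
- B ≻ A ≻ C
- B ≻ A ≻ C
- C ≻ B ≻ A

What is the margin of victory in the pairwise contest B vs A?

Ballots ranking B above A: 5.
Ballots ranking A above B: 0.
B wins 5–0, a margin of 5.

5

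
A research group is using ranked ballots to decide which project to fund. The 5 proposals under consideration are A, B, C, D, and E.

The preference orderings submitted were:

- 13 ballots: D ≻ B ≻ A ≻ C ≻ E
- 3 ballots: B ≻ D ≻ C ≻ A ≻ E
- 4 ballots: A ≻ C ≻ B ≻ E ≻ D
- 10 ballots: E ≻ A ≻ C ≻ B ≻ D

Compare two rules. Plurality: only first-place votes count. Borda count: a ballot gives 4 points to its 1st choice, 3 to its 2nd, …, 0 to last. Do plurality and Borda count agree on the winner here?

No

Plurality first-place counts: A 4, B 3, C 0, D 13, E 10 → D.
Borda totals: A 75, B 69, C 51, D 61, E 44 → A.
The two rules disagree: plurality picks D, Borda picks A.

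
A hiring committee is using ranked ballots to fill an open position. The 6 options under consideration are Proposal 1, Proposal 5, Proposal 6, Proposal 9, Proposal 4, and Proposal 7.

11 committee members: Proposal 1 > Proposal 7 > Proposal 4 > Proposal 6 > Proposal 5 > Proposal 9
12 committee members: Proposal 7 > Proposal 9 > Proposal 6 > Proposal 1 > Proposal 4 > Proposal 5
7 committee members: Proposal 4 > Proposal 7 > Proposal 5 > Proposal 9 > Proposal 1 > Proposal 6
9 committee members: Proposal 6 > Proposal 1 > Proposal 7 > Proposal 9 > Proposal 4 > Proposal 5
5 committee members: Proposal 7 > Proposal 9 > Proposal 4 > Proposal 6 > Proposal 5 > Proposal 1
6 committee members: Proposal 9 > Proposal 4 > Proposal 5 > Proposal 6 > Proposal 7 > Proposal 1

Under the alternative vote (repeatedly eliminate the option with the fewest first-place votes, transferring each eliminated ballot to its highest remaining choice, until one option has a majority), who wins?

Round 1: Proposal 7 17, Proposal 1 11, Proposal 6 9, Proposal 4 7, Proposal 9 6, Proposal 5 0. Proposal 5 has the fewest and is eliminated.
Round 2: Proposal 7 17, Proposal 1 11, Proposal 6 9, Proposal 4 7, Proposal 9 6. Proposal 9 has the fewest and is eliminated.
Round 3: Proposal 7 17, Proposal 4 13, Proposal 1 11, Proposal 6 9. Proposal 6 has the fewest and is eliminated.
Round 4: Proposal 1 20, Proposal 7 17, Proposal 4 13. Proposal 4 has the fewest and is eliminated.
Round 5: Proposal 7 30, Proposal 1 20. Proposal 7 has a majority.

Proposal 7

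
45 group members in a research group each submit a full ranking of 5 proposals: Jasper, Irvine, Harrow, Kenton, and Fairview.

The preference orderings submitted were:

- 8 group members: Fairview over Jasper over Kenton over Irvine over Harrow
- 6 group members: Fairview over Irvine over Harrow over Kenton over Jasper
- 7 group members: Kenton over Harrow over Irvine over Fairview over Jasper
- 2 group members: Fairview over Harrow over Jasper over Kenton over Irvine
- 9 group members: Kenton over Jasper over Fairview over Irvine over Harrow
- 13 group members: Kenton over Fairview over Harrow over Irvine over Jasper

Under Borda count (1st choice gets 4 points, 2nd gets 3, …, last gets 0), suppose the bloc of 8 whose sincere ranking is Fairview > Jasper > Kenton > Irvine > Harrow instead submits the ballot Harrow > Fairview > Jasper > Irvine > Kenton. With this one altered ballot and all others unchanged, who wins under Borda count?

Borda totals with the altered ballot: Jasper 47, Irvine 62, Harrow 97, Kenton 124, Fairview 120.
The winner is unchanged: still Kenton.

Kenton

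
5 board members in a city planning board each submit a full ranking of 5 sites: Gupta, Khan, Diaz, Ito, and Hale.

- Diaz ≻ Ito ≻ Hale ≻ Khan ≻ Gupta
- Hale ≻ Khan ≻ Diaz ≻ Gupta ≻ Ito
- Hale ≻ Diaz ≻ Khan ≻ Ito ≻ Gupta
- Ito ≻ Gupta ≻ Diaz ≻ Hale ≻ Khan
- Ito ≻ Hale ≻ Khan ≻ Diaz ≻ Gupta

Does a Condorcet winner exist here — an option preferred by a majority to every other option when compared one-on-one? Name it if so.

No Condorcet winner

Head-to-head results (5 voters total):
Gupta vs Khan: Khan wins 4–1.
Gupta vs Diaz: Diaz wins 4–1.
Gupta vs Ito: Ito wins 4–1.
Gupta vs Hale: Hale wins 4–1.
Khan vs Diaz: Diaz wins 3–2.
Khan vs Ito: Ito wins 3–2.
Khan vs Hale: Hale wins 5–0.
Diaz vs Ito: Diaz wins 3–2.
Diaz vs Hale: Hale wins 3–2.
Ito vs Hale: Ito wins 3–2.
No candidate beats all others: Diaz beats Ito beats Hale beats Diaz, a majority cycle.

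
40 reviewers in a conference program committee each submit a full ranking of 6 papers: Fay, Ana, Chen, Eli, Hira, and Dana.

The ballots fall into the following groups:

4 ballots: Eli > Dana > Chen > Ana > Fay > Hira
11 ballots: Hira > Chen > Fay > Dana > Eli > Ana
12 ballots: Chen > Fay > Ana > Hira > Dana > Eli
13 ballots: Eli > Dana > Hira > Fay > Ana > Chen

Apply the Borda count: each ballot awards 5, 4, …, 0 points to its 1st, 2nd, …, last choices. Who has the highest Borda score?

Hira

Borda scores:
  Fay: 4·1 + 11·3 + 12·4 + 13·2 = 111
  Ana: 4·2 + 11·0 + 12·3 + 13·1 = 57
  Chen: 4·3 + 11·4 + 12·5 + 13·0 = 116
  Eli: 4·5 + 11·1 + 12·0 + 13·5 = 96
  Hira: 4·0 + 11·5 + 12·2 + 13·3 = 118
  Dana: 4·4 + 11·2 + 12·1 + 13·4 = 102
Hira has the highest total.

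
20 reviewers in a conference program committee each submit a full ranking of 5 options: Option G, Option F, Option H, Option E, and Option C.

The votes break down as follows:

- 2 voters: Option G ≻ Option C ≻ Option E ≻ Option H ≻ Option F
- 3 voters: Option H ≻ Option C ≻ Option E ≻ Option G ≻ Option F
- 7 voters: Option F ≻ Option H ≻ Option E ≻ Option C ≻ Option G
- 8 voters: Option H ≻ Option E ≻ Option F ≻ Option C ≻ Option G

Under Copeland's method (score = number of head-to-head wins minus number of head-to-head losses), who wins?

Pairwise results:
  Option G vs Option F: Option F wins 15–5.
  Option G vs Option H: Option H wins 18–2.
  Option G vs Option E: Option E wins 18–2.
  Option G vs Option C: Option C wins 18–2.
  Option F vs Option H: Option H wins 13–7.
  Option F vs Option E: Option E wins 13–7.
  Option F vs Option C: Option F wins 15–5.
  Option H vs Option E: Option H wins 18–2.
  Option H vs Option C: Option H wins 18–2.
  Option E vs Option C: Option E wins 15–5.
Copeland scores (wins − losses):
  Option G: 0 − 4 = -4
  Option F: 2 − 2 = 0
  Option H: 4 − 0 = 4
  Option E: 3 − 1 = 2
  Option C: 1 − 3 = -2
Option H has the best Copeland score.

Option H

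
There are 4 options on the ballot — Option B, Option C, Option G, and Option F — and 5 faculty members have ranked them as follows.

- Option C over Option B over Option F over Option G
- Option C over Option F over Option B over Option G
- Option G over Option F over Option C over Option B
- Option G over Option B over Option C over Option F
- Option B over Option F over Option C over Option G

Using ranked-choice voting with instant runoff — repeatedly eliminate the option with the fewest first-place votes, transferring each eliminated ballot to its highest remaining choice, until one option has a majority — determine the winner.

Round 1: Option C 2, Option G 2, Option B 1, Option F 0. Option F has the fewest and is eliminated.
Round 2: Option C 2, Option G 2, Option B 1. Option B has the fewest and is eliminated.
Round 3: Option C 3, Option G 2. Option C has a majority.

Option C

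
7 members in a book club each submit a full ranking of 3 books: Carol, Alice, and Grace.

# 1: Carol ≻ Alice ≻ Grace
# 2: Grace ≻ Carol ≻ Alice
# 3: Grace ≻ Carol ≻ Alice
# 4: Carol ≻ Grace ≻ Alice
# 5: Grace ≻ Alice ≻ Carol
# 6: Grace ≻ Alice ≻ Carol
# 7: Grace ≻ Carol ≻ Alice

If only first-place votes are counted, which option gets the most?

Grace

First-place vote totals:
  Carol: 2
  Alice: 0
  Grace: 5
Grace has the most first-place votes.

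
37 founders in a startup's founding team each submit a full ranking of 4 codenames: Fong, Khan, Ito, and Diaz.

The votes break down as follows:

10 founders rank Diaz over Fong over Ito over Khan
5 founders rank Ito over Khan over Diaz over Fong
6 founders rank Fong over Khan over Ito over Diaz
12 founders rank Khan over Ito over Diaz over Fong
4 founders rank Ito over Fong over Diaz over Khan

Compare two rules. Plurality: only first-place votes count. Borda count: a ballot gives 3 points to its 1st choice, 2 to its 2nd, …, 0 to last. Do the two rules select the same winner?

No

Plurality first-place counts: Fong 6, Khan 12, Ito 9, Diaz 10 → Khan.
Borda totals: Fong 46, Khan 58, Ito 67, Diaz 51 → Ito.
The two rules disagree: plurality picks Khan, Borda picks Ito.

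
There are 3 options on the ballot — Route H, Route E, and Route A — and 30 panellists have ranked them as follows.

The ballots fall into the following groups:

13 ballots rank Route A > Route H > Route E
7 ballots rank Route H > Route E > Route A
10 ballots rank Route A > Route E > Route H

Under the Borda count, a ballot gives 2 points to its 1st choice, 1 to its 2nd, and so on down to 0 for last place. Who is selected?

Borda scores:
  Route H: 13·1 + 7·2 + 10·0 = 27
  Route E: 13·0 + 7·1 + 10·1 = 17
  Route A: 13·2 + 7·0 + 10·2 = 46
Route A has the highest total.

Route A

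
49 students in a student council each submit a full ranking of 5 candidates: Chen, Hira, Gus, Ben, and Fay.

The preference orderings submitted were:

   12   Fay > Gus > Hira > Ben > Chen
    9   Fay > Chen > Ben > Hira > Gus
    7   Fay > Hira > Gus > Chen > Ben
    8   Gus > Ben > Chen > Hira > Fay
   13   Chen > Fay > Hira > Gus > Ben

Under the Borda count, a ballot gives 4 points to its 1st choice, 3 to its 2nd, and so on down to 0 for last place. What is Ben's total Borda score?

Borda scores:
  Chen: 12·0 + 9·3 + 7·1 + 8·2 + 13·4 = 102
  Hira: 12·2 + 9·1 + 7·3 + 8·1 + 13·2 = 88
  Gus: 12·3 + 9·0 + 7·2 + 8·4 + 13·1 = 95
  Ben: 12·1 + 9·2 + 7·0 + 8·3 + 13·0 = 54
  Fay: 12·4 + 9·4 + 7·4 + 8·0 + 13·3 = 151

54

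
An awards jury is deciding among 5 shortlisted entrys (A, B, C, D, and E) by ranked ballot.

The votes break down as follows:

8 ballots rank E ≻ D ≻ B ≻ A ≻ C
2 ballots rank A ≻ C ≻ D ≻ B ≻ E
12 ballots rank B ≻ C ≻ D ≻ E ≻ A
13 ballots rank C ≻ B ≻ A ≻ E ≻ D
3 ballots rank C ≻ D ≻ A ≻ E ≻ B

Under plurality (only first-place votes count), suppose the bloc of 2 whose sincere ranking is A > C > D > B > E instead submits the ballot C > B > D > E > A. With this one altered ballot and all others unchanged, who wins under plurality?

C

First-place totals with the altered ballot: A 0, B 12, C 18, D 0, E 8.
The winner is unchanged: still C.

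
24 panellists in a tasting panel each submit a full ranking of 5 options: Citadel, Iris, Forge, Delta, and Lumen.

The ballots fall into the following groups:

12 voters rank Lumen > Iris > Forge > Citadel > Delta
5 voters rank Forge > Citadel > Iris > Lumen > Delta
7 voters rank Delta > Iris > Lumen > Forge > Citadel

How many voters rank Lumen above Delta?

17

Ballots ranking Lumen above Delta: 12+5 = 17.
Ballots ranking Delta above Lumen: 7.
So 17 of 24 voters prefer Lumen to Delta.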